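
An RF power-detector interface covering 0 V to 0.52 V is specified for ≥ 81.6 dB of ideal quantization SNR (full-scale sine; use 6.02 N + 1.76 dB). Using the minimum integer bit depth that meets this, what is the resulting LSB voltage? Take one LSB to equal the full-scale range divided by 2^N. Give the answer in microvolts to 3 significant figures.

Full-scale range = 0.52 V.
6.02 N + 1.76 ≥ 81.6 gives N ≥ 13.262, so the minimum integer is 14.
One LSB is 0.52 V / 16384 = 31.7 µV.

31.7 µV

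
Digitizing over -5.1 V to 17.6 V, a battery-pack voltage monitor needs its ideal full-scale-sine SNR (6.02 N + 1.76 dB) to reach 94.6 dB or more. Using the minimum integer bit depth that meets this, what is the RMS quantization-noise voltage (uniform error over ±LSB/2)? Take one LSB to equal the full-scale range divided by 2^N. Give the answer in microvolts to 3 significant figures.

The full-scale span is 17.6 − (-5.1) = 22.7 V.
Required N = ⌈(94.6 − 1.76)/6.02⌉ = ⌈15.422⌉ = 16.
Step size = 22.7/65536 V = 346.37 µV.
RMS noise = LSB/√12 = 100 µV.

100 µV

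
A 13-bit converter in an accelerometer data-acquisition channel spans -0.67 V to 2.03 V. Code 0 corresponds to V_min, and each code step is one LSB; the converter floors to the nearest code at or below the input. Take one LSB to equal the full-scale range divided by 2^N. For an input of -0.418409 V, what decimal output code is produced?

763

The full-scale span is 2.03 − (-0.67) = 2.7 V. LSB = 2.7 V / 2^13 ≈ 329.6 µV.
V_in − V_min = -0.418409 − (-0.67) = 0.251591 V.
Divide by LSB: 0.251591 × 8192/2.7 = 763.3457.
Truncating gives code 763.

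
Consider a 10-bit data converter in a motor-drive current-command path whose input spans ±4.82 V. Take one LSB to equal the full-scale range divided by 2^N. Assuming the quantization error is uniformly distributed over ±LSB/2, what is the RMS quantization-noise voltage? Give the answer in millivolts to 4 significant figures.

2.718 mV

Range = 4.82 − (-4.82) = 9.64 V.
Step size = 9.64/1024 V = 9.41406 mV.
For a uniform distribution on [−LSB/2, +LSB/2], V_rms = LSB/√12 = 9.41406 mV/3.4641 = 2.718 mV.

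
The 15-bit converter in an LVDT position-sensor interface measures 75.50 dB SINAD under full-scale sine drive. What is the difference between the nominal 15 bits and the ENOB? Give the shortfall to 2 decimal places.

2.75 bits

Effective bits = (75.50 − 1.76)/6.02 = 12.2492.
Shortfall = 15 − 12.2492 = 2.7508 bits.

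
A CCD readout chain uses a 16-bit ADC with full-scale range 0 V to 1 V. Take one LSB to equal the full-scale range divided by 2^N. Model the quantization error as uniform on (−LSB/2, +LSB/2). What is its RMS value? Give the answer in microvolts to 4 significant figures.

4.405 µV

Span = 1 V.
LSB = 1 V / 2^16 = 15.2588 µV.
For a uniform distribution on [−LSB/2, +LSB/2], V_rms = LSB/√12 = 15.2588 µV/3.4641 = 4.405 µV.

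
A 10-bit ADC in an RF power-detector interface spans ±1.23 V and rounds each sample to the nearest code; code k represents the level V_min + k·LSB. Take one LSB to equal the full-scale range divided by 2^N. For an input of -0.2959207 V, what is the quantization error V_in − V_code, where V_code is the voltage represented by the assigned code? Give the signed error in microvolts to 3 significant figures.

−432 µV

Span: 1.23 V − (-1.23 V) = 2.46 V. LSB = 2.46 V / 2^10 ≈ 2.402 mV.
(V_in − V_min)/LSB = (-0.2959207 − (-1.23)) × 1024/2.46 = 388.8200 → nearest code k = 389.
V_code = -1.23 + (389/1024) × 2.46 = -0.2954882813 V.
e = -0.2959207 − (-0.2954882813) = −432 µV.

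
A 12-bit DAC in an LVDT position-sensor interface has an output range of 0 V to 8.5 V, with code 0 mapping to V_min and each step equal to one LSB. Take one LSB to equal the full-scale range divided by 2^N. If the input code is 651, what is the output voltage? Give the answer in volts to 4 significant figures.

Range is 8.5 V. LSB = 8.5 V / 2^12.
Output = V_min + (651/4096) × range = 0 + 0.158936 × 8.5 V
      = 0 + 1.35095 = 1.35095 V.

1.351 V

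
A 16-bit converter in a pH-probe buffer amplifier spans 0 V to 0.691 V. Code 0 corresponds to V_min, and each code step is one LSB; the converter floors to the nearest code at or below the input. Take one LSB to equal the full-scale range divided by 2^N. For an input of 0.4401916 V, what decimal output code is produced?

Range is 0.691 V. LSB = 0.691 V / 2^16 ≈ 10.54 µV.
code = ⌊(V_in − V_min)/LSB⌋ = ⌊(V_in − V_min) × 2^16 / range⌋
     = ⌊(0.4401916 − (0)) × 65536 / 0.691⌋ = ⌊0.4401916 × 65536/0.691⌋
     = ⌊41748.765⌋ = 41748.

41748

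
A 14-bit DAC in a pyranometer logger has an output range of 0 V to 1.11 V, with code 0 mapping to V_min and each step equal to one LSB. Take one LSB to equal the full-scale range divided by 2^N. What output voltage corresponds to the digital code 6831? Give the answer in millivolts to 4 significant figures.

Range is 1.11 V. LSB = 1.11 V / 2^14.
V_out = 0 + 6831 × (1.11/16384) V
      = 0 V + 0.462794 V = 0.462794 V.

462.8 mV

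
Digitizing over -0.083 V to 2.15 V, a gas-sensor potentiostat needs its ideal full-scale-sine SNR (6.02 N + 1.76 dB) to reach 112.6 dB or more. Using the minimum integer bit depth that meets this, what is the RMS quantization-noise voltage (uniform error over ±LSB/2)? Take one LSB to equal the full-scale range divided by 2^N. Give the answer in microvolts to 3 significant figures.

1.23 µV

Range = 2.15 − (-0.083) = 2.233 V.
Solving 6.02 N ≥ 112.6 − 1.76: N ≥ 18.412. Round up → N = 19.
LSB = 2.233 V ÷ 2^19 = 2.233/524288 V = 4.2591 µV.
V_rms = LSB/√12 = 1.23 µV.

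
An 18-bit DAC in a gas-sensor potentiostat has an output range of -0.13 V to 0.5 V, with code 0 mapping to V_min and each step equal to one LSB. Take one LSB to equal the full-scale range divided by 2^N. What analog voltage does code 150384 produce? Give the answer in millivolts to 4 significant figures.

231.4 mV

Full-scale range = 0.5 V − (-0.13 V) = 0.63 V. LSB = 0.63 V / 2^18.
Output = V_min + (150384/262144) × range = -0.13 + 0.573669 × 0.63 V
      = -0.13 V + 0.361412 V = 0.231412 V.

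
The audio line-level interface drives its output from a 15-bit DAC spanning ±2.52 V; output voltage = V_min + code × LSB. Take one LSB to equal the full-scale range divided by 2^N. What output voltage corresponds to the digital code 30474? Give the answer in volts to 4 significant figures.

The full-scale span is 2.52 − (-2.52) = 5.04 V. LSB = 5.04 V / 2^15.
Output = V_min + (30474/32768) × range = -2.52 + 0.929993 × 5.04 V
      = -2.52 V + 4.68716 V = 2.16716 V.

2.167 V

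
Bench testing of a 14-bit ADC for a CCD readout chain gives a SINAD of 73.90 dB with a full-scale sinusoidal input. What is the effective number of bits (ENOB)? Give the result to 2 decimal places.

ENOB = (73.90 − 1.76)/6.02 = 11.9834 bits.

11.98 bits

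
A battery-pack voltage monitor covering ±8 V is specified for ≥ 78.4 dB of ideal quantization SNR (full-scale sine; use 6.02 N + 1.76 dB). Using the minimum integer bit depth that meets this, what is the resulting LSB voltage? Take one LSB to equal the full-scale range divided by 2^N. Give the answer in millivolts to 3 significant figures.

Full-scale range = 8 V − (-8 V) = 16 V.
6.02 N + 1.76 ≥ 78.4 gives N ≥ 12.731, so the minimum integer is 13.
Step size = 16/8192 V = 1.95 mV.

1.95 mV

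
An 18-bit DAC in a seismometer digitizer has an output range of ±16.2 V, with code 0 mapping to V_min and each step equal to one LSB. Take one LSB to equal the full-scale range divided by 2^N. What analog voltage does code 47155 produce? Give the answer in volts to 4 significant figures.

Range = 16.2 − (-16.2) = 32.4 V. LSB = 32.4 V / 2^18.
V_out = V_min + code × LSB = -16.2 V + 47155 × 32.4 V / 262144
      = -16.2 + 5.82818 = -10.3718 V.

-10.37 V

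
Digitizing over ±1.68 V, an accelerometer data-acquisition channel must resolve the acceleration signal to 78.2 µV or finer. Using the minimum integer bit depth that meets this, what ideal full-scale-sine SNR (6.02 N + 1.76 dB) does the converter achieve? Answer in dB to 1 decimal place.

98.1 dB

The full-scale span is 1.68 − (-1.68) = 3.36 V.
Required number of levels: 3.36/78.2 µV = 42967; smallest N with 2^N ≥ that is 16.
6.02(16) + 1.76 = 98.08 dB.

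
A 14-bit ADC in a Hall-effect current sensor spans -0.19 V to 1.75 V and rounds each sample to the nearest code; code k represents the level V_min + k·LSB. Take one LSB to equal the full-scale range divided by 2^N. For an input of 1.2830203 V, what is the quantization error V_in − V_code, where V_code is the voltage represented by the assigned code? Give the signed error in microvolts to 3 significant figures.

Span: 1.75 V − (-0.19 V) = 1.94 V. LSB = 1.94 V / 2^14 ≈ 118.4 µV.
(V_in − V_min)/LSB = (1.2830203 − (-0.19)) × 16384/1.94 = 12440.1879 → nearest code k = 12440.
V_code = V_min + k × range/2^14 = -0.19 + 12440 × 1.94/16384 = 1.2829980469 V.
e = 1.2830203 − (1.2829980469) = +22.3 µV.

+22.3 µV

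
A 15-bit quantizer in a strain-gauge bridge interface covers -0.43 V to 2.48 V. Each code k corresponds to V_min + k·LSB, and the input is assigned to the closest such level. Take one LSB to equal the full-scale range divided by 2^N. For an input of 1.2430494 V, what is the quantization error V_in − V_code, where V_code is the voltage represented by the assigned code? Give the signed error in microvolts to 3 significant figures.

+30.3 µV

The full-scale span is 2.48 − (-0.43) = 2.91 V. LSB = 2.91 V / 2^15 ≈ 88.81 µV.
(V_in − V_min)/LSB = (1.2430494 − (-0.43)) × 32768/2.91 = 18839.3411 → nearest code k = 18839.
V_code = V_min + k × range/2^15 = -0.43 + 18839 × 2.91/32768 = 1.2430191040 V.
e = 1.2430494 − (1.2430191040) = +30.3 µV.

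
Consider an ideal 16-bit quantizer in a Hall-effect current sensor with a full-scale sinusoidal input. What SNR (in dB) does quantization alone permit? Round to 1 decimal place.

98.1 dB

SNR = 6.02·16 + 1.76 = 98.08 dB.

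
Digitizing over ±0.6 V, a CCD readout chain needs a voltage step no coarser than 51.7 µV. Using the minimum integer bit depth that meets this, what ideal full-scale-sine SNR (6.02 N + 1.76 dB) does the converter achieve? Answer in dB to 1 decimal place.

92.1 dB

The full-scale span is 0.6 − (-0.6) = 1.2 V.
Need 2^N ≥ 1.2 V / 51.7 µV = 23210 → N_min = 15.
SNR = 6.02 × 15 + 1.76 = 92.06 dB.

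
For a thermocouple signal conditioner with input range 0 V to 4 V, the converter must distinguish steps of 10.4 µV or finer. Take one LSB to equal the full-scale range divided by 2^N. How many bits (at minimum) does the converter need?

Span = 4 V.
Required number of levels: 4/10.4 µV = 384620; smallest N with 2^N ≥ that is 19.

19 bits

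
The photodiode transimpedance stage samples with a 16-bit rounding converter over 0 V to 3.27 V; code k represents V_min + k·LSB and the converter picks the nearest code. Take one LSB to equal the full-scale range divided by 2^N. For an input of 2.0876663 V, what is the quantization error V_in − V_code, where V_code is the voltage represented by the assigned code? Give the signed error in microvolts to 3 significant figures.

+7.61 µV

Full-scale range = 3.27 V. LSB = 3.27 V / 2^16 ≈ 49.90 µV.
(V_in − V_min)/LSB = (2.0876663 − (0)) × 65536/3.27 = 41840.1525 → nearest code k = 41840.
V_code = V_min + k × range/2^16 = 0 + 41840 × 3.27/65536 = 2.0876586914 V.
V_in − V_code = 2.0876663 − (2.0876586914) = +7.61 µV.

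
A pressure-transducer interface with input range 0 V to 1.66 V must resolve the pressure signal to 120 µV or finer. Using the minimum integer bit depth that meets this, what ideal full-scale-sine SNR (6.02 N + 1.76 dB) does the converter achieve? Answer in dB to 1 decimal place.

Full-scale range = 1.66 V.
Levels needed ≥ 1.66/120 µV = 13830. 2^14 = 16384 suffices, so N_min = 14.
6.02(14) + 1.76 = 86.04 dB.

86.0 dB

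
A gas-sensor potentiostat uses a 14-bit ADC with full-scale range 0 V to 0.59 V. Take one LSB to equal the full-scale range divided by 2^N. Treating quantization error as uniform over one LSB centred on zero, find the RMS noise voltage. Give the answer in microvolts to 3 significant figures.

Span = 0.59 V.
LSB = 0.59 V / 2^14 = 36.011 µV.
RMS of a uniform error over width LSB is LSB/√12 = 10.4 µV.

10.4 µV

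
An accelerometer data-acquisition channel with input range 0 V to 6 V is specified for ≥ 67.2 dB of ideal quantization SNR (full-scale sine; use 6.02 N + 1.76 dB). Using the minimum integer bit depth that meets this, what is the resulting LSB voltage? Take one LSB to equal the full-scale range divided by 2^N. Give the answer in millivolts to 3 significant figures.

Span = 6 V.
N ≥ (67.2 − 1.76)/6.02 = 10.870 → N_min = 11.
LSB = 6 V / 2^11 = 2.93 mV.

2.93 mV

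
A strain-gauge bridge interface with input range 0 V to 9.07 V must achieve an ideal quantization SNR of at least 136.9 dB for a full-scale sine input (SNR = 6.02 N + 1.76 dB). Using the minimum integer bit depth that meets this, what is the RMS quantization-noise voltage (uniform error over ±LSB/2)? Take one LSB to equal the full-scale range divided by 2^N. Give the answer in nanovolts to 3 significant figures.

312 nV

Range is 9.07 V.
N ≥ (136.9 − 1.76)/6.02 = 22.449 → N_min = 23.
LSB = 9.07 V ÷ 2^23 = 9.07/8388608 V = 1.0812 µV.
V_rms = LSB/√12 = 312 nV.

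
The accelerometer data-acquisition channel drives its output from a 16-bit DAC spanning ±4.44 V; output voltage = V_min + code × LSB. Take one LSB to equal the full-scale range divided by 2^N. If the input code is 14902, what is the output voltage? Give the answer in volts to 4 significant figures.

Span: 4.44 V − (-4.44 V) = 8.88 V. LSB = 8.88 V / 2^16.
V_out = V_min + code × LSB = -4.44 V + 14902 × 8.88 V / 65536
      = -4.44 + 2.01919 = -2.42081 V.

-2.421 V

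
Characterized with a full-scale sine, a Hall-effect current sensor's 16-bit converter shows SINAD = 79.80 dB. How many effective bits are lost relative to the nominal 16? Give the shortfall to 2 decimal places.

ENOB = (SINAD − 1.76)/6.02 = (79.80 − 1.76)/6.02 = 12.9635 bits.
Lost resolution: 16 − 12.9635 = 3.0365 bits.

3.04 bits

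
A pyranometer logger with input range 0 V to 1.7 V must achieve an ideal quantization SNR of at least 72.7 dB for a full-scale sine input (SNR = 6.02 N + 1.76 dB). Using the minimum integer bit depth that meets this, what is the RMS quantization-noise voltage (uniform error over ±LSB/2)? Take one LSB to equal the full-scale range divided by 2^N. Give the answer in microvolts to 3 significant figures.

Span = 1.7 V.
N ≥ (72.7 − 1.76)/6.02 = 11.784 → N_min = 12.
Step size = 1.7/4096 V = 415.04 µV.
σ_q = LSB/√12 = 415.04 µV/3.4641 = 120 µV.

120 µV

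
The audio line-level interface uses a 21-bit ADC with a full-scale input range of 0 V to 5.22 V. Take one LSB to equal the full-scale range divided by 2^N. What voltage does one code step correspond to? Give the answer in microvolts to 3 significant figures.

Full-scale range = 5.22 V.
Number of codes = 2^21 = 2097152.
One LSB is 5.22 V / 2097152 = 2.49 µV.

2.49 µV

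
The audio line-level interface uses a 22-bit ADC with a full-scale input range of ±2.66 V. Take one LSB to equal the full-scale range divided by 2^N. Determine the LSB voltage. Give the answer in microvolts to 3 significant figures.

1.27 µV

The full-scale span is 2.66 − (-2.66) = 5.32 V.
2^22 = 4194304 levels.
LSB = 5.32 V ÷ 2^22 = 5.32/4194304 V = 1.27 µV.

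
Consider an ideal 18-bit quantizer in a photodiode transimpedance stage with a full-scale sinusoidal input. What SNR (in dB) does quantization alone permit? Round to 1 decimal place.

110.1 dB

6.02(18) + 1.76 = 108.36 + 1.76 = 110.12 dB.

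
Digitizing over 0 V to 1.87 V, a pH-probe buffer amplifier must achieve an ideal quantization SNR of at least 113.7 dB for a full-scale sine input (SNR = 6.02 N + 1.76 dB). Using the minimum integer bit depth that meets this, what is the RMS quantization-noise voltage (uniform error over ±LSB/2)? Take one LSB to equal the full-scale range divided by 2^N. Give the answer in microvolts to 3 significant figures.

Full-scale range = 1.87 V.
Required N = ⌈(113.7 − 1.76)/6.02⌉ = ⌈18.595⌉ = 19.
LSB = 1.87 V ÷ 2^19 = 1.87/524288 V = 3.5667 µV.
V_rms = LSB/√12 = 1.03 µV.

1.03 µV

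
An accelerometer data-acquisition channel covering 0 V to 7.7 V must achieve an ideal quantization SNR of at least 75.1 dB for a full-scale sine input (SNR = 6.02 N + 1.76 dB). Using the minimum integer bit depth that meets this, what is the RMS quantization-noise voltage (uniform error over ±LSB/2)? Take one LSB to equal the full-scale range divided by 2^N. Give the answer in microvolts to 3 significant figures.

271 µV

Full-scale range = 7.7 V.
6.02 N + 1.76 ≥ 75.1 gives N ≥ 12.183, so the minimum integer is 13.
Step size = 7.7/8192 V = 0.93994 mV.
V_rms = LSB/√12 = 271 µV.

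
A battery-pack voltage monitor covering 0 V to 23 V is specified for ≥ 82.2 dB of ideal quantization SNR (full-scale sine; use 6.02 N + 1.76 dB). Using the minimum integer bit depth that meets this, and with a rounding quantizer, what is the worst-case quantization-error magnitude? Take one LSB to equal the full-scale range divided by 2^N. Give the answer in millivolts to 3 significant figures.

0.702 mV

Span = 23 V.
Required N = ⌈(82.2 − 1.76)/6.02⌉ = ⌈13.362⌉ = 14.
One LSB is 23 V / 16384 = 1.4038 mV.
Max error for round-to-nearest is LSB/2 = 0.702 mV.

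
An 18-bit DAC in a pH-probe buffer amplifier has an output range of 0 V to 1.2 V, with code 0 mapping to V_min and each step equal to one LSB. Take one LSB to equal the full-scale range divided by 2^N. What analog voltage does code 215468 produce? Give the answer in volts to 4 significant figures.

0.9863 V

Range is 1.2 V. LSB = 1.2 V / 2^18.
V_out = 0 + 215468 × (1.2/262144) V
      = 0 + 0.986334 = 0.986334 V.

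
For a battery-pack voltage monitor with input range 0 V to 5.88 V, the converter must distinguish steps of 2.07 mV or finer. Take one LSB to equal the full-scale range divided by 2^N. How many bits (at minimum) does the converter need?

Full-scale range = 5.88 V.
5.88 V / 2.07 mV = 2841. Since 2^11 = 2048 and 2^12 = 4096, N = 12.

12 bits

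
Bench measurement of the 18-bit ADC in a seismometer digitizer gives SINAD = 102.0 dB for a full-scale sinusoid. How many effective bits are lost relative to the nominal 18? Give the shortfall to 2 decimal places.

Effective bits = (102.0 − 1.76)/6.02 = 16.6512.
Lost resolution: 18 − 16.6512 = 1.3488 bits.

1.35 bits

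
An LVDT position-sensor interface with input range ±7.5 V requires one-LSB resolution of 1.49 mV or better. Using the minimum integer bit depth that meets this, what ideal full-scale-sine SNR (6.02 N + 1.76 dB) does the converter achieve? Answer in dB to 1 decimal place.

Span: 7.5 V − (-7.5 V) = 15 V.
Need 2^N ≥ 15 V / 1.49 mV = 10070 → N_min = 14.
SNR = 6.02 × 14 + 1.76 = 86.04 dB.

86.0 dB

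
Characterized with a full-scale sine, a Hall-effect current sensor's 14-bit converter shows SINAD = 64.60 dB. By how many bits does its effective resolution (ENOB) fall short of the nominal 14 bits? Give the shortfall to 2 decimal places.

ENOB = (SINAD − 1.76)/6.02 = (64.60 − 1.76)/6.02 = 10.4385 bits.
Lost resolution: 14 − 10.4385 = 3.5615 bits.

3.56 bits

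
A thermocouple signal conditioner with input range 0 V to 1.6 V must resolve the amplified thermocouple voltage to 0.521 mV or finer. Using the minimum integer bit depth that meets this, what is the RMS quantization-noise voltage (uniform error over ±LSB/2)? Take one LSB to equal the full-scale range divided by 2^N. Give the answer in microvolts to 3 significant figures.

V_FS = 1.6 V.
Required number of levels: 1.6/0.521 mV = 3071.0; smallest N with 2^N ≥ that is 12.
One LSB is 1.6 V / 4096 = 390.63 µV.
RMS noise = LSB/√12 = 113 µV.

113 µV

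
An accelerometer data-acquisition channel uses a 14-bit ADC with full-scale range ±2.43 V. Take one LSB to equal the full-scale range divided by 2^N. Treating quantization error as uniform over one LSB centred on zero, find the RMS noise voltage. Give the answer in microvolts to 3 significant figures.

Full-scale range = 2.43 V − (-2.43 V) = 4.86 V.
Step size = 4.86/16384 V = 296.63 µV.
σ_q = LSB/√12 = 296.63 µV/3.4641 = 85.6 µV.

85.6 µV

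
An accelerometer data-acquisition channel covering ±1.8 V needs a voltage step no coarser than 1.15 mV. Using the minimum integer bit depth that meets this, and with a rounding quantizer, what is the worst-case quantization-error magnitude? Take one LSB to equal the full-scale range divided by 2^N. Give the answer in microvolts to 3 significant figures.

439 µV

Range = 1.8 − (-1.8) = 3.6 V.
Levels needed ≥ 3.6/1.15 mV = 3130. 2^12 = 4096 suffices, so N_min = 12.
One LSB is 3.6 V / 4096 = 0.87891 mV.
Half an LSB is 439 µV.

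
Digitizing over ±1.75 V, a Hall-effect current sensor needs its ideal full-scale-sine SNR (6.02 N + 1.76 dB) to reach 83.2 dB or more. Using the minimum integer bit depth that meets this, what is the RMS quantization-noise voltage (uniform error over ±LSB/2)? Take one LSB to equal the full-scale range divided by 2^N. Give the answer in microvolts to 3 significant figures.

Span: 1.75 V − (-1.75 V) = 3.5 V.
6.02 N + 1.76 ≥ 83.2 gives N ≥ 13.528, so the minimum integer is 14.
Step size = 3.5/16384 V = 213.62 µV.
σ_q = LSB/√12 = 213.62 µV/3.4641 = 61.7 µV.

61.7 µV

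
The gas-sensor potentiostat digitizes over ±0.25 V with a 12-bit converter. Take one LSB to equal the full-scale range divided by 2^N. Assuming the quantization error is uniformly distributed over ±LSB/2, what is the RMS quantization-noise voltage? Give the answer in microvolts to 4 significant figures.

The full-scale span is 0.25 − (-0.25) = 0.5 V.
LSB = 0.5 V ÷ 2^12 = 0.5/4096 V = 122.070 µV.
For a uniform distribution on [−LSB/2, +LSB/2], V_rms = LSB/√12 = 122.070 µV/3.4641 = 35.24 µV.

35.24 µV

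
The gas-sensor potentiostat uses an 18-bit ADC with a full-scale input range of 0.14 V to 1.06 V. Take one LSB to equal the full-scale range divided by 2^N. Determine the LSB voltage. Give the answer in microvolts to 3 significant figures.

3.51 µV

Range = 1.06 − (0.14) = 0.92 V.
2^18 = 262144 levels.
LSB = 0.92 V / 2^18 = 3.51 µV.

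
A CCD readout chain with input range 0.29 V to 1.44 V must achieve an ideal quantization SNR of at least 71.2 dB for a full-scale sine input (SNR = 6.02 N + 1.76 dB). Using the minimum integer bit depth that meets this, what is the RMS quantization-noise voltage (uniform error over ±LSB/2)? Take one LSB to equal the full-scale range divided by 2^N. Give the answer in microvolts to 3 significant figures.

Range = 1.44 − (0.29) = 1.15 V.
Required N = ⌈(71.2 − 1.76)/6.02⌉ = ⌈11.535⌉ = 12.
One LSB is 1.15 V / 4096 = 280.76 µV.
V_rms = LSB/√12 = 81.0 µV.

81.0 µV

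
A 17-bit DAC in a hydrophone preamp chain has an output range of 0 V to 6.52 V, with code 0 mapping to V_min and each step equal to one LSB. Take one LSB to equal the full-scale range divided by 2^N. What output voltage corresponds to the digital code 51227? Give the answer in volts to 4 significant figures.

V_FS = 6.52 V. LSB = 6.52 V / 2^17.
V_out = V_min + code × LSB = 0 V + 51227 × 6.52 V / 131072
      = 0 + 2.54822 = 2.54822 V.

2.548 V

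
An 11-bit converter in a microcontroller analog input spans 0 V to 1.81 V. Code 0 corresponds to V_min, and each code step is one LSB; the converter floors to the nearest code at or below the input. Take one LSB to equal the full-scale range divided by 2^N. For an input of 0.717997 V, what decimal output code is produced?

812

Range is 1.81 V. LSB = 1.81 V / 2^11 ≈ 0.8838 mV.
code = ⌊(V_in − V_min)/LSB⌋ = ⌊(V_in − V_min) × 2^11 / range⌋
     = ⌊(0.717997 − (0)) × 2048 / 1.81⌋ = ⌊0.717997 × 2048/1.81⌋
     = ⌊812.408⌋ = 812.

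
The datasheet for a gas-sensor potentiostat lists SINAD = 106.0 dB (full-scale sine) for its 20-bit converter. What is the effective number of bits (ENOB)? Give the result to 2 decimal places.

17.32 bits

Inverting SNR = 6.02 N + 1.76: N_eff = (106.0 − 1.76)/6.02 = 17.3156.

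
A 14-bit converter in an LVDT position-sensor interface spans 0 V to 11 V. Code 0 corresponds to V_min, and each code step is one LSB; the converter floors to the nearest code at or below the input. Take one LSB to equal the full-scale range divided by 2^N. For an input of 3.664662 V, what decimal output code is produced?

5458

V_FS = 11 V. LSB = 11 V / 2^14 ≈ 0.6714 mV.
code = ⌊(V_in − V_min)/LSB⌋ = ⌊(V_in − V_min) × 2^14 / range⌋
     = ⌊(3.664662 − (0)) × 16384 / 11⌋ = ⌊3.664662 × 16384/11⌋
     = ⌊5458.347⌋ = 5458.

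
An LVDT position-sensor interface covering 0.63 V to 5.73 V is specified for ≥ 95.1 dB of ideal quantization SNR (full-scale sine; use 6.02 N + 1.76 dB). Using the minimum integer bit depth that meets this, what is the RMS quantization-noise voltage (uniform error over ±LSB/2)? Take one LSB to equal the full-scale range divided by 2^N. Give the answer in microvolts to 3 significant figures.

Span: 5.73 V − (0.63 V) = 5.1 V.
Required N = ⌈(95.1 − 1.76)/6.02⌉ = ⌈15.505⌉ = 16.
LSB = 5.1 V ÷ 2^16 = 5.1/65536 V = 77.820 µV.
RMS noise = LSB/√12 = 22.5 µV.

22.5 µV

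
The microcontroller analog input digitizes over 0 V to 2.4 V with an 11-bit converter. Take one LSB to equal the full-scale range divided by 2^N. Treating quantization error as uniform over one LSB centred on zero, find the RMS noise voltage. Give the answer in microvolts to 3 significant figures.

V_FS = 2.4 V.
Step size = 2.4/2048 V = 1.1719 mV.
V_rms = LSB/√12 = 1.1719 mV / √12 = 338 µV.

338 µV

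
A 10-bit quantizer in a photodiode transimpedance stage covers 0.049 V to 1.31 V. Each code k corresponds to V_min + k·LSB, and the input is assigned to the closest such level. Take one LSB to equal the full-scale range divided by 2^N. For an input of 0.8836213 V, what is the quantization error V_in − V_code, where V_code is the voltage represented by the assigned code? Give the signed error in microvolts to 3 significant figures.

−299 µV

Range = 1.31 − (0.049) = 1.261 V. LSB = 1.261 V / 2^10 ≈ 1.231 mV.
Position in LSBs: (0.8836213 − (0.049)) × 1024/1.261 = 677.7575; rounding gives k = 678.
Reconstructed level: 0.049 + 678 × 1.261/1024 V = 0.8839199219 V.
V_in − V_code = 0.8836213 − (0.8839199219) = −299 µV.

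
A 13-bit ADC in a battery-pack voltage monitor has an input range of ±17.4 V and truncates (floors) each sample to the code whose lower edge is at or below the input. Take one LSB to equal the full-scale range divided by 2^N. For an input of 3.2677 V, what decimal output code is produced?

Full-scale range = 17.4 V − (-17.4 V) = 34.8 V. LSB = 34.8 V / 2^13 ≈ 4.248 mV.
code = ⌊(V_in − V_min)/LSB⌋ = ⌊(V_in − V_min) × 2^13 / range⌋
     = ⌊(3.2677 − (-17.4)) × 8192 / 34.8⌋ = ⌊20.6677 × 8192/34.8⌋
     = ⌊4865.224⌋ = 4865.

4865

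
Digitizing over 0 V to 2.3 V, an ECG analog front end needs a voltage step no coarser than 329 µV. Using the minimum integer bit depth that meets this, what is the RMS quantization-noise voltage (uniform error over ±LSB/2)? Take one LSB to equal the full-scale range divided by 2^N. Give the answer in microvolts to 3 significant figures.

81.0 µV

V_FS = 2.3 V.
2.3 V / 329 µV = 6991. Since 2^12 = 4096 and 2^13 = 8192, N = 13.
LSB = 2.3 V / 2^13 = 280.76 µV.
RMS noise = LSB/√12 = 81.0 µV.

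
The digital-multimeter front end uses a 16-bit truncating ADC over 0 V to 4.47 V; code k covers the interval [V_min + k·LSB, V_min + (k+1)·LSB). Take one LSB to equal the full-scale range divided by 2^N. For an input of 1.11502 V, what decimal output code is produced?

16347

V_FS = 4.47 V. LSB = 4.47 V / 2^16 ≈ 68.21 µV.
V_in − V_min = 1.11502 − (0) = 1.11502 V.
Divide by LSB: 1.11502 × 65536/4.47 = 16347.6400.
Truncating gives code 16347.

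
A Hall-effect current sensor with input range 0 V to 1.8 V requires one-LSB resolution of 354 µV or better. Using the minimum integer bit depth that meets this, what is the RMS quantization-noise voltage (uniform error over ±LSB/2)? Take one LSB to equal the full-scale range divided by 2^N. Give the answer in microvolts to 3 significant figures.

63.4 µV

V_FS = 1.8 V.
Required number of levels: 1.8/354 µV = 5084.7; smallest N with 2^N ≥ that is 13.
LSB = 1.8 V / 2^13 = 219.73 µV.
RMS noise = LSB/√12 = 63.4 µV.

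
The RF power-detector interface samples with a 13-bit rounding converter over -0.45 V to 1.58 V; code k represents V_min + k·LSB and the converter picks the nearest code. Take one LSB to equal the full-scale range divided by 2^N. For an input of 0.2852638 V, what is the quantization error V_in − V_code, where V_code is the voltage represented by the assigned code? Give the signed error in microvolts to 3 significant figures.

Full-scale range = 1.58 V − (-0.45 V) = 2.03 V. LSB = 2.03 V / 2^13 ≈ 247.8 µV.
(0.2852638 − (-0.45)) / LSB = 0.7352638 × 8192/2.03 = 2967.1335. Nearest integer: k = 2967.
V_code = V_min + k × range/2^13 = -0.45 + 2967 × 2.03/8192 = 0.2852307129 V.
e = 0.2852638 − (0.2852307129) = +33.1 µV.

+33.1 µV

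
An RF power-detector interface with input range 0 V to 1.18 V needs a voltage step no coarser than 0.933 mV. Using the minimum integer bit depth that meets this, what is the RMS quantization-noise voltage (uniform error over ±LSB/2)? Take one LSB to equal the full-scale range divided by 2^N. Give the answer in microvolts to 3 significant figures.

Range is 1.18 V.
Need 2^N ≥ 1.18 V / 0.933 mV = 1265 → N_min = 11.
LSB = 1.18 V / 2^11 = 0.57617 mV.
V_rms = LSB/√12 = 166 µV.

166 µV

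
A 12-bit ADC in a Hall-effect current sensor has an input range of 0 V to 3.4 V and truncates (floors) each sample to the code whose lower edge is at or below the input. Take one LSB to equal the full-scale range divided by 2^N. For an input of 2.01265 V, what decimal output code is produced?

2424

Span = 3.4 V. LSB = 3.4 V / 2^12 ≈ 0.8301 mV.
(V_in − V_min) × 2^12/range = (2.01265 − (0)) × 4096/3.4 = 2424.651.
Floor → code = 2424.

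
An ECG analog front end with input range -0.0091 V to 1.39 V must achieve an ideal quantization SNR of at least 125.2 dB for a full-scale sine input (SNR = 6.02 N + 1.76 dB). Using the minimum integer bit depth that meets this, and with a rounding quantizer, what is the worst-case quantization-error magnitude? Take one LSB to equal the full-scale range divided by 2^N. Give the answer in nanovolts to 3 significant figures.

334 nV

Range = 1.39 − (-0.0091) = 1.3991 V.
Solving 6.02 N ≥ 125.2 − 1.76: N ≥ 20.505. Round up → N = 21.
LSB = 1.3991 V ÷ 2^21 = 1.3991/2097152 V = 0.66714 µV.
Max error for round-to-nearest is LSB/2 = 334 nV.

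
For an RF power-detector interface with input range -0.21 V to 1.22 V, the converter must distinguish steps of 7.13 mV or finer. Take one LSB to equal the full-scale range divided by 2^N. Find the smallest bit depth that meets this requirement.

8 bits

Full-scale range = 1.22 V − (-0.21 V) = 1.43 V.
Required number of levels: 1.43/7.13 mV = 200.56; smallest N with 2^N ≥ that is 8.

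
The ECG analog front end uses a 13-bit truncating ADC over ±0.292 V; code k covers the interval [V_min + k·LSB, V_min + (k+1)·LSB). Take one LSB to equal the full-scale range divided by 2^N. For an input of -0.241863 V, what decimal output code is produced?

703

Full-scale range = 0.292 V − (-0.292 V) = 0.584 V. LSB = 0.584 V / 2^13 ≈ 71.29 µV.
V_in − V_min = -0.241863 − (-0.292) = 0.050137 V.
Divide by LSB: 0.050137 × 8192/0.584 = 703.2916.
Truncating gives code 703.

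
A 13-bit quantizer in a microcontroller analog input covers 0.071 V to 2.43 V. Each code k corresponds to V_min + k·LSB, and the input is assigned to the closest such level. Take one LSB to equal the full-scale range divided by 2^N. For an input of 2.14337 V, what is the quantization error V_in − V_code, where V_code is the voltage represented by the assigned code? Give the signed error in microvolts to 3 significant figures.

The full-scale span is 2.43 − (0.071) = 2.359 V. LSB = 2.359 V / 2^13 ≈ 288.0 µV.
Position in LSBs: (2.14337 − (0.071)) × 8192/2.359 = 7196.6321; rounding gives k = 7197.
V_code = 0.071 + (7197/8192) × 2.359 = 2.143475952 V.
e = 2.14337 − (2.143475952) = −106 µV.

−106 µV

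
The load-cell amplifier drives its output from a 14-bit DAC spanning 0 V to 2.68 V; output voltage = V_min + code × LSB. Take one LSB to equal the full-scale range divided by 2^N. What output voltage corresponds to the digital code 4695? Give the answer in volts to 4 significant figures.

Full-scale range = 2.68 V. LSB = 2.68 V / 2^14.
V_out = 0 + 4695 × (2.68/16384) V
      = 0 + 0.767981 = 0.767981 V.

0.7680 V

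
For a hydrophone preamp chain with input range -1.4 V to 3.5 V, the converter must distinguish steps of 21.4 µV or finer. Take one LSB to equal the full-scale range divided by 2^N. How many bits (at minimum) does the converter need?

18 bits

Full-scale range = 3.5 V − (-1.4 V) = 4.9 V.
Levels needed ≥ 4.9/21.4 µV = 229000. 2^18 = 262144 suffices, so N_min = 18.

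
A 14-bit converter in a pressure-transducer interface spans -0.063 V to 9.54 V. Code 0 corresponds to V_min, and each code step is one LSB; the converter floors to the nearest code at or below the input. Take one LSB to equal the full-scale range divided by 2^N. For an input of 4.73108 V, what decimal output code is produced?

8179

The full-scale span is 9.54 − (-0.063) = 9.603 V. LSB = 9.603 V / 2^14 ≈ 0.5861 mV.
code = ⌊(V_in − V_min)/LSB⌋ = ⌊(V_in − V_min) × 2^14 / range⌋
     = ⌊(4.73108 − (-0.063)) × 16384 / 9.603⌋ = ⌊4.79408 × 16384/9.603⌋
     = ⌊8179.340⌋ = 8179.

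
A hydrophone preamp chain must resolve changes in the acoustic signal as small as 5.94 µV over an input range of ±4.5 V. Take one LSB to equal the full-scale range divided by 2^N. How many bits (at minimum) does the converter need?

21 bits

Range = 4.5 − (-4.5) = 9 V.
Levels needed ≥ 9/5.94 µV = 1.515e6. 2^21 = 2097152 suffices, so N_min = 21.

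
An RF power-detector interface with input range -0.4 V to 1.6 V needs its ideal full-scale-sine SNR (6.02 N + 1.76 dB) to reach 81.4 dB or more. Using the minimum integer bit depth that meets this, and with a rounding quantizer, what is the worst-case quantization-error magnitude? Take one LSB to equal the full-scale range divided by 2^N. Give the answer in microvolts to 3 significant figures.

61.0 µV

Full-scale range = 1.6 V − (-0.4 V) = 2 V.
Solving 6.02 N ≥ 81.4 − 1.76: N ≥ 13.229. Round up → N = 14.
One LSB is 2 V / 16384 = 122.07 µV.
Half an LSB is 61.0 µV.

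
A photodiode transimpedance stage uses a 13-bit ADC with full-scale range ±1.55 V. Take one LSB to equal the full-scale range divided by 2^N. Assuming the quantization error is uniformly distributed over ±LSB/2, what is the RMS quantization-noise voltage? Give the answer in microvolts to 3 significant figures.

109 µV

Range = 1.55 − (-1.55) = 3.1 V.
Step size = 3.1/8192 V = 378.42 µV.
For a uniform distribution on [−LSB/2, +LSB/2], V_rms = LSB/√12 = 378.42 µV/3.4641 = 109 µV.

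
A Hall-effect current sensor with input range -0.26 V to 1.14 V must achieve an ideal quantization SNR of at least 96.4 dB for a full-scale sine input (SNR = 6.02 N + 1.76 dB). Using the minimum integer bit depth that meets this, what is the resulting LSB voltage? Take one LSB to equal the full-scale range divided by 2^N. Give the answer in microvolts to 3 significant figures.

Full-scale range = 1.14 V − (-0.26 V) = 1.4 V.
Solving 6.02 N ≥ 96.4 − 1.76: N ≥ 15.721. Round up → N = 16.
One LSB is 1.4 V / 65536 = 21.4 µV.

21.4 µV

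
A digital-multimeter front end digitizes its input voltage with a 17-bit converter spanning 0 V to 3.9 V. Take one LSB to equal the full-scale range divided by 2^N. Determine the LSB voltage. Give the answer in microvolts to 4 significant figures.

Span = 3.9 V.
There are 2^17 = 131072 steps.
LSB = 3.9 V ÷ 2^17 = 3.9/131072 V = 29.75 µV.

29.75 µV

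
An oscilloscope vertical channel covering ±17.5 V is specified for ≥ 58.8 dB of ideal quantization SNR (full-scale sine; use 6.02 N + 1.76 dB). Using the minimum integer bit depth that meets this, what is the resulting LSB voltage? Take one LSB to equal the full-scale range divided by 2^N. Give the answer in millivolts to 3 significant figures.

34.2 mV

Full-scale range = 17.5 V − (-17.5 V) = 35 V.
N ≥ (58.8 − 1.76)/6.02 = 9.475 → N_min = 10.
One LSB is 35 V / 1024 = 34.2 mV.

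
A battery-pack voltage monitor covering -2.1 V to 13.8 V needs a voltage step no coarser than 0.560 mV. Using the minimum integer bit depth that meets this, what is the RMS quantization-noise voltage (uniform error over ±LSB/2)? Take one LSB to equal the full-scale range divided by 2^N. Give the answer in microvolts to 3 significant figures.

140 µV

The full-scale span is 13.8 − (-2.1) = 15.9 V.
Required number of levels: 15.9/0.560 mV = 28393; smallest N with 2^N ≥ that is 15.
Step size = 15.9/32768 V = 485.23 µV.
V_rms = LSB/√12 = 140 µV.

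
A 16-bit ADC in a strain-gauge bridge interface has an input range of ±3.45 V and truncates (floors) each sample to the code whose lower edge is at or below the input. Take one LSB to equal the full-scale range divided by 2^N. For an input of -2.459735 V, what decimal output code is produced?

9405

Span: 3.45 V − (-3.45 V) = 6.9 V. LSB = 6.9 V / 2^16 ≈ 105.3 µV.
(V_in − V_min) × 2^16/range = (-2.459735 − (-3.45)) × 65536/6.9 = 9405.508.
Floor → code = 9405.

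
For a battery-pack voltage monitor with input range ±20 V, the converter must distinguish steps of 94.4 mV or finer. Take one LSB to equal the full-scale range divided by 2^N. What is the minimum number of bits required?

Full-scale range = 20 V − (-20 V) = 40 V.
40 V / 94.4 mV = 423.7. Since 2^8 = 256 and 2^9 = 512, N = 9.

9 bits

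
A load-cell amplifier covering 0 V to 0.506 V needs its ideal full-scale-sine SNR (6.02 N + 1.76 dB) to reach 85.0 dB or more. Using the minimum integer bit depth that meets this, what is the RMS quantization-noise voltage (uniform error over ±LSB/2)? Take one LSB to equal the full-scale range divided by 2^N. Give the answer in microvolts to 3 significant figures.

Span = 0.506 V.
Required N = ⌈(85.0 − 1.76)/6.02⌉ = ⌈13.827⌉ = 14.
LSB = 0.506 V / 2^14 = 30.884 µV.
V_rms = LSB/√12 = 8.92 µV.

8.92 µV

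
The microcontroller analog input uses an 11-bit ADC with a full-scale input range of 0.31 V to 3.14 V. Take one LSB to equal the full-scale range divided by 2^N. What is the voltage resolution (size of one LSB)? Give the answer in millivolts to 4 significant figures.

Span: 3.14 V − (0.31 V) = 2.83 V.
2^11 = 2048 levels.
Step size = 2.83/2048 V = 1.382 mV.

1.382 mV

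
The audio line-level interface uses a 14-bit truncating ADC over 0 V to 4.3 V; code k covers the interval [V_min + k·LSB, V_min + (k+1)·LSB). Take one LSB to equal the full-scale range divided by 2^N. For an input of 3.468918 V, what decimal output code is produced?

13217

Range is 4.3 V. LSB = 4.3 V / 2^14 ≈ 262.5 µV.
code = ⌊(V_in − V_min)/LSB⌋ = ⌊(V_in − V_min) × 2^14 / range⌋
     = ⌊(3.468918 − (0)) × 16384 / 4.3⌋ = ⌊3.468918 × 16384/4.3⌋
     = ⌊13217.384⌋ = 13217.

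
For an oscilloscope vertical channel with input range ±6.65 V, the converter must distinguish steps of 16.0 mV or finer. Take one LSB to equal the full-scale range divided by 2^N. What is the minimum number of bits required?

Full-scale range = 6.65 V − (-6.65 V) = 13.3 V.
Need 2^N ≥ 13.3 V / 16.0 mV = 831.2 → N_min = 10.

10 bits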